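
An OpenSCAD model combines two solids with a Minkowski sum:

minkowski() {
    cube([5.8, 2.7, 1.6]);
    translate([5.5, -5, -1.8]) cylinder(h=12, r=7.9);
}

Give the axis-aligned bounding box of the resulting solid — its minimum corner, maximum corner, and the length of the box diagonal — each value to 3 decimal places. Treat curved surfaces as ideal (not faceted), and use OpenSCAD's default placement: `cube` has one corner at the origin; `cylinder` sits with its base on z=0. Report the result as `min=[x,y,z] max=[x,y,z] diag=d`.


A = translate([5.5, -5, -1.8]) cylinder(h=12, r=7.9) → bbox [-2.4,-12.9,-1.8] .. [13.4,2.9,10.2]
B = cube([5.8, 2.7, 1.6]) → bbox [0,0,0] .. [5.8,2.7,1.6]
lo = A.lo+B.lo = [-2.4+0, -12.9+0, -1.8+0] = [-2.400,-12.900,-1.800]
hi = A.hi+B.hi = [13.4+5.8, 2.9+2.7, 10.2+1.6] = [19.200,5.600,11.800]
diag = √(21.6²+18.5²+13.6²) = √993.77 = 31.524

min=[-2.400,-12.900,-1.800] max=[19.200,5.600,11.800] diag=31.524


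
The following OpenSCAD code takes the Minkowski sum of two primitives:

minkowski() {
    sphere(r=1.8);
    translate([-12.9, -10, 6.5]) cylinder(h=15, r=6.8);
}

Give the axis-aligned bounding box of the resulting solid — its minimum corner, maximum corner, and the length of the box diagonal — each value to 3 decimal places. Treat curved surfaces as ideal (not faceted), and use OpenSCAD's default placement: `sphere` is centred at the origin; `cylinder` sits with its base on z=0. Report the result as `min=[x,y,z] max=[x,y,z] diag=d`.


A = translate([-12.9, -10, 6.5]) cylinder(h=15, r=6.8) → bbox [-19.7,-16.8,6.5] .. [-6.1,-3.2,21.5]
B = sphere(r=1.8) → bbox [-1.8,-1.8,-1.8] .. [1.8,1.8,1.8]
lo = A.lo+B.lo = [-19.7-1.8, -16.8-1.8, 6.5-1.8] = [-21.500,-18.600,4.700]
hi = A.hi+B.hi = [-6.1+1.8, -3.2+1.8, 21.5+1.8] = [-4.300,-1.400,23.300]
diag = √(17.2²+17.2²+18.6²) = √937.64 = 30.621

min=[-21.500,-18.600,4.700] max=[-4.300,-1.400,23.300] diag=30.621


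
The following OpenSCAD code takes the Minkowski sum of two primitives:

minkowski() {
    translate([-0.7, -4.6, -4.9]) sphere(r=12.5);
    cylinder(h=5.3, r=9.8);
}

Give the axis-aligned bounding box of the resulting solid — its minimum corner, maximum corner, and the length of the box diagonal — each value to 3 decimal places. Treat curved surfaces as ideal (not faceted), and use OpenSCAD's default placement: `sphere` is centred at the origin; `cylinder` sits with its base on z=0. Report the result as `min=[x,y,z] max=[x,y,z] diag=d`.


min=[-23.000,-26.900,-17.400] max=[21.600,17.700,12.900] diag=69.974

A = translate([-0.7, -4.6, -4.9]) sphere(r=12.5) → bbox [-13.2,-17.1,-17.4] .. [11.8,7.9,7.6]
B = cylinder(h=5.3, r=9.8) → bbox [-9.8,-9.8,0] .. [9.8,9.8,5.3]
lo = A.lo+B.lo = [-13.2-9.8, -17.1-9.8, -17.4+0] = [-23.000,-26.900,-17.400]
hi = A.hi+B.hi = [11.8+9.8, 7.9+9.8, 7.6+5.3] = [21.600,17.700,12.900]
diag = √(44.6²+44.6²+30.3²) = √4896.41 = 69.974


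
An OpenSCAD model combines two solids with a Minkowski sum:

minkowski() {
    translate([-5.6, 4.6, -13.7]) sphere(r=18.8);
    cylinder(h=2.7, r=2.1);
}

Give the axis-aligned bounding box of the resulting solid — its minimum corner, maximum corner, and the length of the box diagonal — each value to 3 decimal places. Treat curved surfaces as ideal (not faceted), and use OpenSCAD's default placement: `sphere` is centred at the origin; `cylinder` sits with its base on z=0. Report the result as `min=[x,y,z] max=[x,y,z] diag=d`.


A = translate([-5.6, 4.6, -13.7]) sphere(r=18.8) → bbox [-24.4,-14.2,-32.5] .. [13.2,23.4,5.1]
B = cylinder(h=2.7, r=2.1) → bbox [-2.1,-2.1,0] .. [2.1,2.1,2.7]
lo = A.lo+B.lo = [-24.4-2.1, -14.2-2.1, -32.5+0] = [-26.500,-16.300,-32.500]
hi = A.hi+B.hi = [13.2+2.1, 23.4+2.1, 5.1+2.7] = [15.300,25.500,7.800]
diag = √(41.8²+41.8²+40.3²) = √5118.57 = 71.544

min=[-26.500,-16.300,-32.500] max=[15.300,25.500,7.800] diag=71.544


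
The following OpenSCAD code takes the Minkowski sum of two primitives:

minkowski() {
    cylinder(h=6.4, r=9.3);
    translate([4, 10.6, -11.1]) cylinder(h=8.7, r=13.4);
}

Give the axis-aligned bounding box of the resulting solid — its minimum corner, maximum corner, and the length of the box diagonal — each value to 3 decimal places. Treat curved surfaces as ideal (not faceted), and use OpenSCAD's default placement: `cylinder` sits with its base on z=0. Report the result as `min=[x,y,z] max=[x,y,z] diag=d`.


min=[-18.700,-12.100,-11.100] max=[26.700,33.300,4.000] diag=65.957

A = translate([4, 10.6, -11.1]) cylinder(h=8.7, r=13.4) → bbox [-9.4,-2.8,-11.1] .. [17.4,24,-2.4]
B = cylinder(h=6.4, r=9.3) → bbox [-9.3,-9.3,0] .. [9.3,9.3,6.4]
lo = A.lo+B.lo = [-9.4-9.3, -2.8-9.3, -11.1+0] = [-18.700,-12.100,-11.100]
hi = A.hi+B.hi = [17.4+9.3, 24+9.3, -2.4+6.4] = [26.700,33.300,4.000]
diag = √(45.4²+45.4²+15.1²) = √4350.33 = 65.957


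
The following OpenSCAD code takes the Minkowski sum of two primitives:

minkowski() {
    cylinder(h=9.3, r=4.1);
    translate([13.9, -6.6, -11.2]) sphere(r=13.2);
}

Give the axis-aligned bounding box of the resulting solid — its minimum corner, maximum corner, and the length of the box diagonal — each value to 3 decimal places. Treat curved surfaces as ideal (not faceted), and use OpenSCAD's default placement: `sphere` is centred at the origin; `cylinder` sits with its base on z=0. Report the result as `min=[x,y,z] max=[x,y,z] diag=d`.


A = translate([13.9, -6.6, -11.2]) sphere(r=13.2) → bbox [0.7,-19.8,-24.4] .. [27.1,6.6,2]
B = cylinder(h=9.3, r=4.1) → bbox [-4.1,-4.1,0] .. [4.1,4.1,9.3]
lo = A.lo+B.lo = [0.7-4.1, -19.8-4.1, -24.4+0] = [-3.400,-23.900,-24.400]
hi = A.hi+B.hi = [27.1+4.1, 6.6+4.1, 2+9.3] = [31.200,10.700,11.300]
diag = √(34.6²+34.6²+35.7²) = √3668.81 = 60.571

min=[-3.400,-23.900,-24.400] max=[31.200,10.700,11.300] diag=60.571


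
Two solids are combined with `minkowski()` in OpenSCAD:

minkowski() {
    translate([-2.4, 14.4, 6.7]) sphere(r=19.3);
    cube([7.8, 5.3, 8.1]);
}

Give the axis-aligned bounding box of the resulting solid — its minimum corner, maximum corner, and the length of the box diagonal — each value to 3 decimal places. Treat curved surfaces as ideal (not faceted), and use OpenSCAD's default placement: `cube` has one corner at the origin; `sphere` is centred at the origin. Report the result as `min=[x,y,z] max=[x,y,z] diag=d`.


A = translate([-2.4, 14.4, 6.7]) sphere(r=19.3) → bbox [-21.7,-4.9,-12.6] .. [16.9,33.7,26]
B = cube([7.8, 5.3, 8.1]) → bbox [0,0,0] .. [7.8,5.3,8.1]
lo = A.lo+B.lo = [-21.7+0, -4.9+0, -12.6+0] = [-21.700,-4.900,-12.600]
hi = A.hi+B.hi = [16.9+7.8, 33.7+5.3, 26+8.1] = [24.700,39.000,34.100]
diag = √(46.4²+43.9²+46.7²) = √6261.06 = 79.127

min=[-21.700,-4.900,-12.600] max=[24.700,39.000,34.100] diag=79.127


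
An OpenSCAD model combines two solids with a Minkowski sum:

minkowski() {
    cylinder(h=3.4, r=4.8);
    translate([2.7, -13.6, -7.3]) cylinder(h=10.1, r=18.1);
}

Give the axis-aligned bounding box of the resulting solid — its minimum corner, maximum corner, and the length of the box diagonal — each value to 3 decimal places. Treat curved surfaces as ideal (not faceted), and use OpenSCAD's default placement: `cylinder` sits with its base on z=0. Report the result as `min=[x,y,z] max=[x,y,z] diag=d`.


A = translate([2.7, -13.6, -7.3]) cylinder(h=10.1, r=18.1) → bbox [-15.4,-31.7,-7.3] .. [20.8,4.5,2.8]
B = cylinder(h=3.4, r=4.8) → bbox [-4.8,-4.8,0] .. [4.8,4.8,3.4]
lo = A.lo+B.lo = [-15.4-4.8, -31.7-4.8, -7.3+0] = [-20.200,-36.500,-7.300]
hi = A.hi+B.hi = [20.8+4.8, 4.5+4.8, 2.8+3.4] = [25.600,9.300,6.200]
diag = √(45.8²+45.8²+13.5²) = √4377.53 = 66.163

min=[-20.200,-36.500,-7.300] max=[25.600,9.300,6.200] diag=66.163


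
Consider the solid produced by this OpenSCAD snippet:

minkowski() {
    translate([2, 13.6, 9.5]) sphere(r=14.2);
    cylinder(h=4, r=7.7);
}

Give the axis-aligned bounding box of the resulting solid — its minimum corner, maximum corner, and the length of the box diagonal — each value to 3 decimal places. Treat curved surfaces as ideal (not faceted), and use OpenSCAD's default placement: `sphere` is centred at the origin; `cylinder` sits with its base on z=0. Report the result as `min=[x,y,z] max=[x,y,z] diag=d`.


min=[-19.900,-8.300,-4.700] max=[23.900,35.500,27.700] diag=69.905

A = translate([2, 13.6, 9.5]) sphere(r=14.2) → bbox [-12.2,-0.6,-4.7] .. [16.2,27.8,23.7]
B = cylinder(h=4, r=7.7) → bbox [-7.7,-7.7,0] .. [7.7,7.7,4]
lo = A.lo+B.lo = [-12.2-7.7, -0.6-7.7, -4.7+0] = [-19.900,-8.300,-4.700]
hi = A.hi+B.hi = [16.2+7.7, 27.8+7.7, 23.7+4] = [23.900,35.500,27.700]
diag = √(43.8²+43.8²+32.4²) = √4886.64 = 69.905


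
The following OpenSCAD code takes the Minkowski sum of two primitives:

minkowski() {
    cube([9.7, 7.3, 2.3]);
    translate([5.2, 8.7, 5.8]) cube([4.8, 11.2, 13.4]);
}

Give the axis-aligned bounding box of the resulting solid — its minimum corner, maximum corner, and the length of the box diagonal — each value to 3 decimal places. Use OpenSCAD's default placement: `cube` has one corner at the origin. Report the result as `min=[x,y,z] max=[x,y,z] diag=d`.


A = translate([5.2, 8.7, 5.8]) cube([4.8, 11.2, 13.4]) → bbox [5.2,8.7,5.8] .. [10,19.9,19.2]
B = cube([9.7, 7.3, 2.3]) → bbox [0,0,0] .. [9.7,7.3,2.3]
lo = A.lo+B.lo = [5.2+0, 8.7+0, 5.8+0] = [5.200,8.700,5.800]
hi = A.hi+B.hi = [10+9.7, 19.9+7.3, 19.2+2.3] = [19.700,27.200,21.500]
diag = √(14.5²+18.5²+15.7²) = √798.99 = 28.266

min=[5.200,8.700,5.800] max=[19.700,27.200,21.500] diag=28.266


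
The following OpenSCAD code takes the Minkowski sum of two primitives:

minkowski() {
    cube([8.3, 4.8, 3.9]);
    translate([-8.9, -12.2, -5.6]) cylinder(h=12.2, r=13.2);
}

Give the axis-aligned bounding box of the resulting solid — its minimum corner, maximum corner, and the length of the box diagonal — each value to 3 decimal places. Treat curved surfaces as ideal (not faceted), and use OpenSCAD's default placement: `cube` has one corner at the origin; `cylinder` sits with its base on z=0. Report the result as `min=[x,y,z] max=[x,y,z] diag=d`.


min=[-22.100,-25.400,-5.600] max=[12.600,5.800,10.500] diag=49.363

A = translate([-8.9, -12.2, -5.6]) cylinder(h=12.2, r=13.2) → bbox [-22.1,-25.4,-5.6] .. [4.3,1,6.6]
B = cube([8.3, 4.8, 3.9]) → bbox [0,0,0] .. [8.3,4.8,3.9]
lo = A.lo+B.lo = [-22.1+0, -25.4+0, -5.6+0] = [-22.100,-25.400,-5.600]
hi = A.hi+B.hi = [4.3+8.3, 1+4.8, 6.6+3.9] = [12.600,5.800,10.500]
diag = √(34.7²+31.2²+16.1²) = √2436.74 = 49.363


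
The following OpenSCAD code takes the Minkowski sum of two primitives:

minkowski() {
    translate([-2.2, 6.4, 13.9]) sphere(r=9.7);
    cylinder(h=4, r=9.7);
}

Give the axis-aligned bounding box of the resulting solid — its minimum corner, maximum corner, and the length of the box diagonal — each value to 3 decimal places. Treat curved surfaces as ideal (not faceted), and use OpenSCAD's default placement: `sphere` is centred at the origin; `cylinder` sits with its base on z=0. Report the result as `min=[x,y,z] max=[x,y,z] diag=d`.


min=[-21.600,-13.000,4.200] max=[17.200,25.800,27.600] diag=59.653

A = translate([-2.2, 6.4, 13.9]) sphere(r=9.7) → bbox [-11.9,-3.3,4.2] .. [7.5,16.1,23.6]
B = cylinder(h=4, r=9.7) → bbox [-9.7,-9.7,0] .. [9.7,9.7,4]
lo = A.lo+B.lo = [-11.9-9.7, -3.3-9.7, 4.2+0] = [-21.600,-13.000,4.200]
hi = A.hi+B.hi = [7.5+9.7, 16.1+9.7, 23.6+4] = [17.200,25.800,27.600]
diag = √(38.8²+38.8²+23.4²) = √3558.44 = 59.653


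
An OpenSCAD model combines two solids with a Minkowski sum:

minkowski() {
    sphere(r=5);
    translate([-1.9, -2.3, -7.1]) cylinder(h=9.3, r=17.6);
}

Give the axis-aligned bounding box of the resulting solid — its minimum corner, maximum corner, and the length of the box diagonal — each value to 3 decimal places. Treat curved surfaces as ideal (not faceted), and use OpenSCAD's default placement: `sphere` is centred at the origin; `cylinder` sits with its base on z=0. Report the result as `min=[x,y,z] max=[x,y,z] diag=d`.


A = translate([-1.9, -2.3, -7.1]) cylinder(h=9.3, r=17.6) → bbox [-19.5,-19.9,-7.1] .. [15.7,15.3,2.2]
B = sphere(r=5) → bbox [-5,-5,-5] .. [5,5,5]
lo = A.lo+B.lo = [-19.5-5, -19.9-5, -7.1-5] = [-24.500,-24.900,-12.100]
hi = A.hi+B.hi = [15.7+5, 15.3+5, 2.2+5] = [20.700,20.300,7.200]
diag = √(45.2²+45.2²+19.3²) = √4458.57 = 66.773

min=[-24.500,-24.900,-12.100] max=[20.700,20.300,7.200] diag=66.773


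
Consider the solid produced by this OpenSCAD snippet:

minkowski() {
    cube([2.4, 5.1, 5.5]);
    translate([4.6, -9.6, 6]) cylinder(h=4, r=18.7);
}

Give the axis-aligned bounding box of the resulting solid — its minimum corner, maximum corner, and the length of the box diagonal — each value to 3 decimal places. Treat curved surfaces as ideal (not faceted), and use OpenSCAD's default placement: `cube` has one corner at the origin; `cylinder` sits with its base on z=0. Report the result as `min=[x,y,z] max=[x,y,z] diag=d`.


A = translate([4.6, -9.6, 6]) cylinder(h=4, r=18.7) → bbox [-14.1,-28.3,6] .. [23.3,9.1,10]
B = cube([2.4, 5.1, 5.5]) → bbox [0,0,0] .. [2.4,5.1,5.5]
lo = A.lo+B.lo = [-14.1+0, -28.3+0, 6+0] = [-14.100,-28.300,6.000]
hi = A.hi+B.hi = [23.3+2.4, 9.1+5.1, 10+5.5] = [25.700,14.200,15.500]
diag = √(39.8²+42.5²+9.5²) = √3480.54 = 58.996

min=[-14.100,-28.300,6.000] max=[25.700,14.200,15.500] diag=58.996


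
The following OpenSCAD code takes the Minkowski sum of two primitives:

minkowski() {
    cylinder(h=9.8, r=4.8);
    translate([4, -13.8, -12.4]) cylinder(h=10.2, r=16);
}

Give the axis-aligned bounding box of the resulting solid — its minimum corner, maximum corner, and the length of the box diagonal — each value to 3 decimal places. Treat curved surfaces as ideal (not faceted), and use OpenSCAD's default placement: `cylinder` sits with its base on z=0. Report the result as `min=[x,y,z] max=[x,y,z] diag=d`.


A = translate([4, -13.8, -12.4]) cylinder(h=10.2, r=16) → bbox [-12,-29.8,-12.4] .. [20,2.2,-2.2]
B = cylinder(h=9.8, r=4.8) → bbox [-4.8,-4.8,0] .. [4.8,4.8,9.8]
lo = A.lo+B.lo = [-12-4.8, -29.8-4.8, -12.4+0] = [-16.800,-34.600,-12.400]
hi = A.hi+B.hi = [20+4.8, 2.2+4.8, -2.2+9.8] = [24.800,7.000,7.600]
diag = √(41.6²+41.6²+20²) = √3861.12 = 62.138

min=[-16.800,-34.600,-12.400] max=[24.800,7.000,7.600] diag=62.138


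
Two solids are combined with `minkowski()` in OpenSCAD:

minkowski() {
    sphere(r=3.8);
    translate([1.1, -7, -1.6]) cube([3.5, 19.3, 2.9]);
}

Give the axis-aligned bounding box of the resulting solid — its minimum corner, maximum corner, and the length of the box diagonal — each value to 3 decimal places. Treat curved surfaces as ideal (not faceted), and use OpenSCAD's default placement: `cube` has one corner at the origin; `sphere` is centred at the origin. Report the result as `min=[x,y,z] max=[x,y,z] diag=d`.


A = translate([1.1, -7, -1.6]) cube([3.5, 19.3, 2.9]) → bbox [1.1,-7,-1.6] .. [4.6,12.3,1.3]
B = sphere(r=3.8) → bbox [-3.8,-3.8,-3.8] .. [3.8,3.8,3.8]
lo = A.lo+B.lo = [1.1-3.8, -7-3.8, -1.6-3.8] = [-2.700,-10.800,-5.400]
hi = A.hi+B.hi = [4.6+3.8, 12.3+3.8, 1.3+3.8] = [8.400,16.100,5.100]
diag = √(11.1²+26.9²+10.5²) = √957.07 = 30.937

min=[-2.700,-10.800,-5.400] max=[8.400,16.100,5.100] diag=30.937


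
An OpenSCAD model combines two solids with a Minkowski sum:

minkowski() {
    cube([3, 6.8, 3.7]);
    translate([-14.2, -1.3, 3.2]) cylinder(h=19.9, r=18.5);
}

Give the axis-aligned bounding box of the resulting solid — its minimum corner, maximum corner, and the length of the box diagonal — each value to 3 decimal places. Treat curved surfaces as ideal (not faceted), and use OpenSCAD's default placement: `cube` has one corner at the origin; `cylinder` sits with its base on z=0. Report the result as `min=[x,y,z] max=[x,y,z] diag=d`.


A = translate([-14.2, -1.3, 3.2]) cylinder(h=19.9, r=18.5) → bbox [-32.7,-19.8,3.2] .. [4.3,17.2,23.1]
B = cube([3, 6.8, 3.7]) → bbox [0,0,0] .. [3,6.8,3.7]
lo = A.lo+B.lo = [-32.7+0, -19.8+0, 3.2+0] = [-32.700,-19.800,3.200]
hi = A.hi+B.hi = [4.3+3, 17.2+6.8, 23.1+3.7] = [7.300,24.000,26.800]
diag = √(40²+43.8²+23.6²) = √4075.4 = 63.839

min=[-32.700,-19.800,3.200] max=[7.300,24.000,26.800] diag=63.839


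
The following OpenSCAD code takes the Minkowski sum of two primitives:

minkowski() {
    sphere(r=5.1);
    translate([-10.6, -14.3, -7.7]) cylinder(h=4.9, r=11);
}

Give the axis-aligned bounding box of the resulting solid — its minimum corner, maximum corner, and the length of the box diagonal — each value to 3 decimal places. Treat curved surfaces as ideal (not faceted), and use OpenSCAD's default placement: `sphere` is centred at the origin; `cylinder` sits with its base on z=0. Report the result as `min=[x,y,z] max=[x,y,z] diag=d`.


A = translate([-10.6, -14.3, -7.7]) cylinder(h=4.9, r=11) → bbox [-21.6,-25.3,-7.7] .. [0.4,-3.3,-2.8]
B = sphere(r=5.1) → bbox [-5.1,-5.1,-5.1] .. [5.1,5.1,5.1]
lo = A.lo+B.lo = [-21.6-5.1, -25.3-5.1, -7.7-5.1] = [-26.700,-30.400,-12.800]
hi = A.hi+B.hi = [0.4+5.1, -3.3+5.1, -2.8+5.1] = [5.500,1.800,2.300]
diag = √(32.2²+32.2²+15.1²) = √2301.69 = 47.976

min=[-26.700,-30.400,-12.800] max=[5.500,1.800,2.300] diag=47.976


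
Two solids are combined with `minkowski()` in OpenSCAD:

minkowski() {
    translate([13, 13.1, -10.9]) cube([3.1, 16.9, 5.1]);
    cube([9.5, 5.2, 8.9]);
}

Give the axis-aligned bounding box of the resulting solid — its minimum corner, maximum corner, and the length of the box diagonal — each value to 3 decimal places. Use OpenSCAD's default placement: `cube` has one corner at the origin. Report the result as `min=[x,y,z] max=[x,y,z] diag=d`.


min=[13.000,13.100,-10.900] max=[25.600,35.200,3.100] diag=29.037

A = translate([13, 13.1, -10.9]) cube([3.1, 16.9, 5.1]) → bbox [13,13.1,-10.9] .. [16.1,30,-5.8]
B = cube([9.5, 5.2, 8.9]) → bbox [0,0,0] .. [9.5,5.2,8.9]
lo = A.lo+B.lo = [13+0, 13.1+0, -10.9+0] = [13.000,13.100,-10.900]
hi = A.hi+B.hi = [16.1+9.5, 30+5.2, -5.8+8.9] = [25.600,35.200,3.100]
diag = √(12.6²+22.1²+14²) = √843.17 = 29.037


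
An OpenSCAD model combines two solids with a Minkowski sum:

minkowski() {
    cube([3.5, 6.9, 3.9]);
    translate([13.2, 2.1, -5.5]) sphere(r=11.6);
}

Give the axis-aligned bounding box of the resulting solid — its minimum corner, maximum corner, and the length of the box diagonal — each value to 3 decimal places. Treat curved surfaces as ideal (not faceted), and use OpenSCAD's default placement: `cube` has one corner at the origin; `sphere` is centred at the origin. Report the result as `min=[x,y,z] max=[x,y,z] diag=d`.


min=[1.600,-9.500,-17.100] max=[28.300,20.600,10.000] diag=48.511

A = translate([13.2, 2.1, -5.5]) sphere(r=11.6) → bbox [1.6,-9.5,-17.1] .. [24.8,13.7,6.1]
B = cube([3.5, 6.9, 3.9]) → bbox [0,0,0] .. [3.5,6.9,3.9]
lo = A.lo+B.lo = [1.6+0, -9.5+0, -17.1+0] = [1.600,-9.500,-17.100]
hi = A.hi+B.hi = [24.8+3.5, 13.7+6.9, 6.1+3.9] = [28.300,20.600,10.000]
diag = √(26.7²+30.1²+27.1²) = √2353.31 = 48.511


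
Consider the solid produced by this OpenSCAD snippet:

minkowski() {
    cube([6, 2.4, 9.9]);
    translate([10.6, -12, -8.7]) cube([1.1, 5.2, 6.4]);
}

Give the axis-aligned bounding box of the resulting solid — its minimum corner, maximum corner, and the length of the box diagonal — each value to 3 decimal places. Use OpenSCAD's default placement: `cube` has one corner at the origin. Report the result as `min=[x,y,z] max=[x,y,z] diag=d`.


A = translate([10.6, -12, -8.7]) cube([1.1, 5.2, 6.4]) → bbox [10.6,-12,-8.7] .. [11.7,-6.8,-2.3]
B = cube([6, 2.4, 9.9]) → bbox [0,0,0] .. [6,2.4,9.9]
lo = A.lo+B.lo = [10.6+0, -12+0, -8.7+0] = [10.600,-12.000,-8.700]
hi = A.hi+B.hi = [11.7+6, -6.8+2.4, -2.3+9.9] = [17.700,-4.400,7.600]
diag = √(7.1²+7.6²+16.3²) = √373.86 = 19.335

min=[10.600,-12.000,-8.700] max=[17.700,-4.400,7.600] diag=19.335


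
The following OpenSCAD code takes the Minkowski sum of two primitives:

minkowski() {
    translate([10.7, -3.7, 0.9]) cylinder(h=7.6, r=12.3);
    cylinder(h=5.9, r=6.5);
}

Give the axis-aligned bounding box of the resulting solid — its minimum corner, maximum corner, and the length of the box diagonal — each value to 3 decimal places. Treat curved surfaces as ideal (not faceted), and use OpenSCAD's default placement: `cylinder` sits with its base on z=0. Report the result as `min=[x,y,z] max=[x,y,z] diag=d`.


min=[-8.100,-22.500,0.900] max=[29.500,15.100,14.400] diag=54.861

A = translate([10.7, -3.7, 0.9]) cylinder(h=7.6, r=12.3) → bbox [-1.6,-16,0.9] .. [23,8.6,8.5]
B = cylinder(h=5.9, r=6.5) → bbox [-6.5,-6.5,0] .. [6.5,6.5,5.9]
lo = A.lo+B.lo = [-1.6-6.5, -16-6.5, 0.9+0] = [-8.100,-22.500,0.900]
hi = A.hi+B.hi = [23+6.5, 8.6+6.5, 8.5+5.9] = [29.500,15.100,14.400]
diag = √(37.6²+37.6²+13.5²) = √3009.77 = 54.861


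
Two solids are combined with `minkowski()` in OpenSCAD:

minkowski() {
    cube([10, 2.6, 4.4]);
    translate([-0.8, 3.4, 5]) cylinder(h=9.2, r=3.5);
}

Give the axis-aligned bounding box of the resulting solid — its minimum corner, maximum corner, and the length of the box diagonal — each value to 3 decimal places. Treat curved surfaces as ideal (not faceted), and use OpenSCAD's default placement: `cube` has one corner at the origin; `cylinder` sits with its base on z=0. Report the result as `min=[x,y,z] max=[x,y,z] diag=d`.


min=[-4.300,-0.100,5.000] max=[12.700,9.500,18.600] diag=23.793

A = translate([-0.8, 3.4, 5]) cylinder(h=9.2, r=3.5) → bbox [-4.3,-0.1,5] .. [2.7,6.9,14.2]
B = cube([10, 2.6, 4.4]) → bbox [0,0,0] .. [10,2.6,4.4]
lo = A.lo+B.lo = [-4.3+0, -0.1+0, 5+0] = [-4.300,-0.100,5.000]
hi = A.hi+B.hi = [2.7+10, 6.9+2.6, 14.2+4.4] = [12.700,9.500,18.600]
diag = √(17²+9.6²+13.6²) = √566.12 = 23.793


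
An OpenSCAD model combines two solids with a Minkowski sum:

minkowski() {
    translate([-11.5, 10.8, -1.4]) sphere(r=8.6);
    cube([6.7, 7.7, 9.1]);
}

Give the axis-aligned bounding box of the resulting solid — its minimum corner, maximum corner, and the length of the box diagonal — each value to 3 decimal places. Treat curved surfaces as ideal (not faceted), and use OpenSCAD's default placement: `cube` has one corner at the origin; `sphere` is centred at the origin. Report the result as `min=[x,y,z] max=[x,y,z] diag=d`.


A = translate([-11.5, 10.8, -1.4]) sphere(r=8.6) → bbox [-20.1,2.2,-10] .. [-2.9,19.4,7.2]
B = cube([6.7, 7.7, 9.1]) → bbox [0,0,0] .. [6.7,7.7,9.1]
lo = A.lo+B.lo = [-20.1+0, 2.2+0, -10+0] = [-20.100,2.200,-10.000]
hi = A.hi+B.hi = [-2.9+6.7, 19.4+7.7, 7.2+9.1] = [3.800,27.100,16.300]
diag = √(23.9²+24.9²+26.3²) = √1882.91 = 43.393

min=[-20.100,2.200,-10.000] max=[3.800,27.100,16.300] diag=43.393


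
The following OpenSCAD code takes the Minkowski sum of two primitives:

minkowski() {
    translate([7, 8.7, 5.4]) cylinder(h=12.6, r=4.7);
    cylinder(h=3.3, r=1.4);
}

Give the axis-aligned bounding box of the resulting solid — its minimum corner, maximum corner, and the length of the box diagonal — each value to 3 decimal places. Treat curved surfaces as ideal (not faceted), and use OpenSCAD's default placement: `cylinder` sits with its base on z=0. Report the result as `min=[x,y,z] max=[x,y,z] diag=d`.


A = translate([7, 8.7, 5.4]) cylinder(h=12.6, r=4.7) → bbox [2.3,4,5.4] .. [11.7,13.4,18]
B = cylinder(h=3.3, r=1.4) → bbox [-1.4,-1.4,0] .. [1.4,1.4,3.3]
lo = A.lo+B.lo = [2.3-1.4, 4-1.4, 5.4+0] = [0.900,2.600,5.400]
hi = A.hi+B.hi = [11.7+1.4, 13.4+1.4, 18+3.3] = [13.100,14.800,21.300]
diag = √(12.2²+12.2²+15.9²) = √550.49 = 23.463

min=[0.900,2.600,5.400] max=[13.100,14.800,21.300] diag=23.463


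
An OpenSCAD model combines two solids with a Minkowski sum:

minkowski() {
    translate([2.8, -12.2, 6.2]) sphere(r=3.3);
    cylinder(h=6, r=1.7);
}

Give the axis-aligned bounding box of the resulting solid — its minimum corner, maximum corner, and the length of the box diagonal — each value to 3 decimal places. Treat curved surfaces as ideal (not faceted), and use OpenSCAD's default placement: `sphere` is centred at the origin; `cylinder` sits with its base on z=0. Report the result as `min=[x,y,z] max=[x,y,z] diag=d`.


min=[-2.200,-17.200,2.900] max=[7.800,-7.200,15.500] diag=18.941

A = translate([2.8, -12.2, 6.2]) sphere(r=3.3) → bbox [-0.5,-15.5,2.9] .. [6.1,-8.9,9.5]
B = cylinder(h=6, r=1.7) → bbox [-1.7,-1.7,0] .. [1.7,1.7,6]
lo = A.lo+B.lo = [-0.5-1.7, -15.5-1.7, 2.9+0] = [-2.200,-17.200,2.900]
hi = A.hi+B.hi = [6.1+1.7, -8.9+1.7, 9.5+6] = [7.800,-7.200,15.500]
diag = √(10²+10²+12.6²) = √358.76 = 18.941


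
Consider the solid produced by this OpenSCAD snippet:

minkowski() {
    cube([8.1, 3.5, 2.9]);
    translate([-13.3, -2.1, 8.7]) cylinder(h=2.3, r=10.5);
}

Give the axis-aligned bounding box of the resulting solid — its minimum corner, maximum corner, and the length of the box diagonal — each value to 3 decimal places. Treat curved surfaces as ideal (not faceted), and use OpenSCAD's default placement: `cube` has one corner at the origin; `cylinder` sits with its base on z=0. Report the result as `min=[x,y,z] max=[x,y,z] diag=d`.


min=[-23.800,-12.600,8.700] max=[5.300,11.900,13.900] diag=38.394

A = translate([-13.3, -2.1, 8.7]) cylinder(h=2.3, r=10.5) → bbox [-23.8,-12.6,8.7] .. [-2.8,8.4,11]
B = cube([8.1, 3.5, 2.9]) → bbox [0,0,0] .. [8.1,3.5,2.9]
lo = A.lo+B.lo = [-23.8+0, -12.6+0, 8.7+0] = [-23.800,-12.600,8.700]
hi = A.hi+B.hi = [-2.8+8.1, 8.4+3.5, 11+2.9] = [5.300,11.900,13.900]
diag = √(29.1²+24.5²+5.2²) = √1474.1 = 38.394


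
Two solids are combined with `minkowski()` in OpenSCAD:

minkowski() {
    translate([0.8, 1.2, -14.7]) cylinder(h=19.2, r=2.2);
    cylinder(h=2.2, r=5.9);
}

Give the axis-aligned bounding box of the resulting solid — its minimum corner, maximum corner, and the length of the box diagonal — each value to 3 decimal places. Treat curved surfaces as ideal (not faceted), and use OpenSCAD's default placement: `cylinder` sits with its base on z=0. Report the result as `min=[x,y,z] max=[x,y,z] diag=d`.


min=[-7.300,-6.900,-14.700] max=[8.900,9.300,6.700] diag=31.350

A = translate([0.8, 1.2, -14.7]) cylinder(h=19.2, r=2.2) → bbox [-1.4,-1,-14.7] .. [3,3.4,4.5]
B = cylinder(h=2.2, r=5.9) → bbox [-5.9,-5.9,0] .. [5.9,5.9,2.2]
lo = A.lo+B.lo = [-1.4-5.9, -1-5.9, -14.7+0] = [-7.300,-6.900,-14.700]
hi = A.hi+B.hi = [3+5.9, 3.4+5.9, 4.5+2.2] = [8.900,9.300,6.700]
diag = √(16.2²+16.2²+21.4²) = √982.84 = 31.350


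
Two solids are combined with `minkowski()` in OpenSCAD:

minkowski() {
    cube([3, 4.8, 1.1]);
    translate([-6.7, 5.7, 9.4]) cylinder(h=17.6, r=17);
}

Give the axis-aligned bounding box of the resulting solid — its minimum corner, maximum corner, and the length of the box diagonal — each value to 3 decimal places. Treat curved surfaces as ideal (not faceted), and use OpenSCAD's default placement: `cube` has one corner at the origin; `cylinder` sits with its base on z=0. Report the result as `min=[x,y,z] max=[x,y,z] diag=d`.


A = translate([-6.7, 5.7, 9.4]) cylinder(h=17.6, r=17) → bbox [-23.7,-11.3,9.4] .. [10.3,22.7,27]
B = cube([3, 4.8, 1.1]) → bbox [0,0,0] .. [3,4.8,1.1]
lo = A.lo+B.lo = [-23.7+0, -11.3+0, 9.4+0] = [-23.700,-11.300,9.400]
hi = A.hi+B.hi = [10.3+3, 22.7+4.8, 27+1.1] = [13.300,27.500,28.100]
diag = √(37²+38.8²+18.7²) = √3224.13 = 56.781

min=[-23.700,-11.300,9.400] max=[13.300,27.500,28.100] diag=56.781


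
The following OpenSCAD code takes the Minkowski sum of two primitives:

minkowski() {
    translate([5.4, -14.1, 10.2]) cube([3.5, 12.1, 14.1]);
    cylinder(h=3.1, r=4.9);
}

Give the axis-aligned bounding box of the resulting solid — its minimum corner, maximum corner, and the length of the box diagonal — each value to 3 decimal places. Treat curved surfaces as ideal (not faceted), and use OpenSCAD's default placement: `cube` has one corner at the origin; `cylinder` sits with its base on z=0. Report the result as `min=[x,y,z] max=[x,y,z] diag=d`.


min=[0.500,-19.000,10.200] max=[13.800,2.900,27.400] diag=30.860

A = translate([5.4, -14.1, 10.2]) cube([3.5, 12.1, 14.1]) → bbox [5.4,-14.1,10.2] .. [8.9,-2,24.3]
B = cylinder(h=3.1, r=4.9) → bbox [-4.9,-4.9,0] .. [4.9,4.9,3.1]
lo = A.lo+B.lo = [5.4-4.9, -14.1-4.9, 10.2+0] = [0.500,-19.000,10.200]
hi = A.hi+B.hi = [8.9+4.9, -2+4.9, 24.3+3.1] = [13.800,2.900,27.400]
diag = √(13.3²+21.9²+17.2²) = √952.34 = 30.860


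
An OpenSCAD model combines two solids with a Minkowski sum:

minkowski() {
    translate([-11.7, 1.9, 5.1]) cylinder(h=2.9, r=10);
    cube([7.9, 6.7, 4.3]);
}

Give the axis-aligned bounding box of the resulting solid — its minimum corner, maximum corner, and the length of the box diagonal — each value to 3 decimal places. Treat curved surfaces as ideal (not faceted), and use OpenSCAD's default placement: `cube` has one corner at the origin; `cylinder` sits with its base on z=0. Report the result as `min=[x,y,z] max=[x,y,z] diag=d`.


A = translate([-11.7, 1.9, 5.1]) cylinder(h=2.9, r=10) → bbox [-21.7,-8.1,5.1] .. [-1.7,11.9,8]
B = cube([7.9, 6.7, 4.3]) → bbox [0,0,0] .. [7.9,6.7,4.3]
lo = A.lo+B.lo = [-21.7+0, -8.1+0, 5.1+0] = [-21.700,-8.100,5.100]
hi = A.hi+B.hi = [-1.7+7.9, 11.9+6.7, 8+4.3] = [6.200,18.600,12.300]
diag = √(27.9²+26.7²+7.2²) = √1543.14 = 39.283

min=[-21.700,-8.100,5.100] max=[6.200,18.600,12.300] diag=39.283


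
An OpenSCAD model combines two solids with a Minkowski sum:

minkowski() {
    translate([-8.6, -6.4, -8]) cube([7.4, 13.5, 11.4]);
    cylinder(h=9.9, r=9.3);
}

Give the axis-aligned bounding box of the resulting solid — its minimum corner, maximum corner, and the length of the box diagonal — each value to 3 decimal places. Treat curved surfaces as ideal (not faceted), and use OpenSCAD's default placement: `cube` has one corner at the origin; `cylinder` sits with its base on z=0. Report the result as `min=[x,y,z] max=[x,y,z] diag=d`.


min=[-17.900,-15.700,-8.000] max=[8.100,16.400,13.300] diag=46.477

A = translate([-8.6, -6.4, -8]) cube([7.4, 13.5, 11.4]) → bbox [-8.6,-6.4,-8] .. [-1.2,7.1,3.4]
B = cylinder(h=9.9, r=9.3) → bbox [-9.3,-9.3,0] .. [9.3,9.3,9.9]
lo = A.lo+B.lo = [-8.6-9.3, -6.4-9.3, -8+0] = [-17.900,-15.700,-8.000]
hi = A.hi+B.hi = [-1.2+9.3, 7.1+9.3, 3.4+9.9] = [8.100,16.400,13.300]
diag = √(26²+32.1²+21.3²) = √2160.1 = 46.477


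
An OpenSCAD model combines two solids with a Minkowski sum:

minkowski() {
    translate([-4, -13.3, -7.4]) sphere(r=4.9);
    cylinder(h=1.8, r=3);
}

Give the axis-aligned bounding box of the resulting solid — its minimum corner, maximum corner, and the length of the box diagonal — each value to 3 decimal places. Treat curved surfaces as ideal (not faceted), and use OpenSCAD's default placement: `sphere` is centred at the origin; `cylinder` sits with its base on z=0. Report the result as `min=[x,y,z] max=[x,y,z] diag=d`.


A = translate([-4, -13.3, -7.4]) sphere(r=4.9) → bbox [-8.9,-18.2,-12.3] .. [0.9,-8.4,-2.5]
B = cylinder(h=1.8, r=3) → bbox [-3,-3,0] .. [3,3,1.8]
lo = A.lo+B.lo = [-8.9-3, -18.2-3, -12.3+0] = [-11.900,-21.200,-12.300]
hi = A.hi+B.hi = [0.9+3, -8.4+3, -2.5+1.8] = [3.900,-5.400,-0.700]
diag = √(15.8²+15.8²+11.6²) = √633.84 = 25.176

min=[-11.900,-21.200,-12.300] max=[3.900,-5.400,-0.700] diag=25.176


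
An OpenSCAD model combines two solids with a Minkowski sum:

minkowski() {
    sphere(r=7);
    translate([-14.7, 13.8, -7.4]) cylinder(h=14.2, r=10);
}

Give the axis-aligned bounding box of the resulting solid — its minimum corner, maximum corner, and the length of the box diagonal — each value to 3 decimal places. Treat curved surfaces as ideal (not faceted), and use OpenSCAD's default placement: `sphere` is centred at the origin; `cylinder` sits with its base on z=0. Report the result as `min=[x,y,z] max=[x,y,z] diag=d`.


min=[-31.700,-3.200,-14.400] max=[2.300,30.800,13.800] diag=55.743

A = translate([-14.7, 13.8, -7.4]) cylinder(h=14.2, r=10) → bbox [-24.7,3.8,-7.4] .. [-4.7,23.8,6.8]
B = sphere(r=7) → bbox [-7,-7,-7] .. [7,7,7]
lo = A.lo+B.lo = [-24.7-7, 3.8-7, -7.4-7] = [-31.700,-3.200,-14.400]
hi = A.hi+B.hi = [-4.7+7, 23.8+7, 6.8+7] = [2.300,30.800,13.800]
diag = √(34²+34²+28.2²) = √3107.24 = 55.743


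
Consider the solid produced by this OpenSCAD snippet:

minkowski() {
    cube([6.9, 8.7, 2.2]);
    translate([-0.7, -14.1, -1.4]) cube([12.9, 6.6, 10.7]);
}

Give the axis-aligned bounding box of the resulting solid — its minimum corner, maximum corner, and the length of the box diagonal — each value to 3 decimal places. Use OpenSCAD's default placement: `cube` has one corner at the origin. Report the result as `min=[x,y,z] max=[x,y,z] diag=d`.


A = translate([-0.7, -14.1, -1.4]) cube([12.9, 6.6, 10.7]) → bbox [-0.7,-14.1,-1.4] .. [12.2,-7.5,9.3]
B = cube([6.9, 8.7, 2.2]) → bbox [0,0,0] .. [6.9,8.7,2.2]
lo = A.lo+B.lo = [-0.7+0, -14.1+0, -1.4+0] = [-0.700,-14.100,-1.400]
hi = A.hi+B.hi = [12.2+6.9, -7.5+8.7, 9.3+2.2] = [19.100,1.200,11.500]
diag = √(19.8²+15.3²+12.9²) = √792.54 = 28.152

min=[-0.700,-14.100,-1.400] max=[19.100,1.200,11.500] diag=28.152


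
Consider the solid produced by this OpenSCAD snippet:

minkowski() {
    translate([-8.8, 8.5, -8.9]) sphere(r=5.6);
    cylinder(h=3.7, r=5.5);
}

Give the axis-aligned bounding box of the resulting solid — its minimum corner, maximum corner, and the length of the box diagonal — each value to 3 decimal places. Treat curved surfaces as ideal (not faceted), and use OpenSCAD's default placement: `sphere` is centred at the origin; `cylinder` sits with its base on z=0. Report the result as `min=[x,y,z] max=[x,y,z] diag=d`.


A = translate([-8.8, 8.5, -8.9]) sphere(r=5.6) → bbox [-14.4,2.9,-14.5] .. [-3.2,14.1,-3.3]
B = cylinder(h=3.7, r=5.5) → bbox [-5.5,-5.5,0] .. [5.5,5.5,3.7]
lo = A.lo+B.lo = [-14.4-5.5, 2.9-5.5, -14.5+0] = [-19.900,-2.600,-14.500]
hi = A.hi+B.hi = [-3.2+5.5, 14.1+5.5, -3.3+3.7] = [2.300,19.600,0.400]
diag = √(22.2²+22.2²+14.9²) = √1207.69 = 34.752

min=[-19.900,-2.600,-14.500] max=[2.300,19.600,0.400] diag=34.752


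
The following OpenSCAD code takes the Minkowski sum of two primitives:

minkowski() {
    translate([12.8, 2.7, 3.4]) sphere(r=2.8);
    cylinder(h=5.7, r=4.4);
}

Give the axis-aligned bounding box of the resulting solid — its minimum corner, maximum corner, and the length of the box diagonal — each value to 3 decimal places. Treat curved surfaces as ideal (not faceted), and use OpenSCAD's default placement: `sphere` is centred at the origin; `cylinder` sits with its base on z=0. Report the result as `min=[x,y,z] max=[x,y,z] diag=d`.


A = translate([12.8, 2.7, 3.4]) sphere(r=2.8) → bbox [10,-0.1,0.6] .. [15.6,5.5,6.2]
B = cylinder(h=5.7, r=4.4) → bbox [-4.4,-4.4,0] .. [4.4,4.4,5.7]
lo = A.lo+B.lo = [10-4.4, -0.1-4.4, 0.6+0] = [5.600,-4.500,0.600]
hi = A.hi+B.hi = [15.6+4.4, 5.5+4.4, 6.2+5.7] = [20.000,9.900,11.900]
diag = √(14.4²+14.4²+11.3²) = √542.41 = 23.290

min=[5.600,-4.500,0.600] max=[20.000,9.900,11.900] diag=23.290


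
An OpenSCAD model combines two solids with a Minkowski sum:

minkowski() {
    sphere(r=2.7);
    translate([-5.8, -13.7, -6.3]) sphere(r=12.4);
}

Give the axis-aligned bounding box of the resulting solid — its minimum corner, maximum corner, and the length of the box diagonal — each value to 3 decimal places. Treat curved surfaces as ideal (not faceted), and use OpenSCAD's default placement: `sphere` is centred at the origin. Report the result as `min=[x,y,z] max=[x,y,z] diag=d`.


min=[-20.900,-28.800,-21.400] max=[9.300,1.400,8.800] diag=52.308

A = translate([-5.8, -13.7, -6.3]) sphere(r=12.4) → bbox [-18.2,-26.1,-18.7] .. [6.6,-1.3,6.1]
B = sphere(r=2.7) → bbox [-2.7,-2.7,-2.7] .. [2.7,2.7,2.7]
lo = A.lo+B.lo = [-18.2-2.7, -26.1-2.7, -18.7-2.7] = [-20.900,-28.800,-21.400]
hi = A.hi+B.hi = [6.6+2.7, -1.3+2.7, 6.1+2.7] = [9.300,1.400,8.800]
diag = √(30.2²+30.2²+30.2²) = √2736.12 = 52.308


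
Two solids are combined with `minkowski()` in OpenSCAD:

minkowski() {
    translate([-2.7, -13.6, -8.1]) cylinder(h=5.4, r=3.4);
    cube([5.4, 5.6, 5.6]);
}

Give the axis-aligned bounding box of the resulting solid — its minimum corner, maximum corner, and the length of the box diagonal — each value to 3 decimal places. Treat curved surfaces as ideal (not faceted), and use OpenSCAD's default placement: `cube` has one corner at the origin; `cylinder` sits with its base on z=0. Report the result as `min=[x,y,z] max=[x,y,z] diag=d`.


min=[-6.100,-17.000,-8.100] max=[6.100,-4.600,2.900] diag=20.582

A = translate([-2.7, -13.6, -8.1]) cylinder(h=5.4, r=3.4) → bbox [-6.1,-17,-8.1] .. [0.7,-10.2,-2.7]
B = cube([5.4, 5.6, 5.6]) → bbox [0,0,0] .. [5.4,5.6,5.6]
lo = A.lo+B.lo = [-6.1+0, -17+0, -8.1+0] = [-6.100,-17.000,-8.100]
hi = A.hi+B.hi = [0.7+5.4, -10.2+5.6, -2.7+5.6] = [6.100,-4.600,2.900]
diag = √(12.2²+12.4²+11²) = √423.6 = 20.582


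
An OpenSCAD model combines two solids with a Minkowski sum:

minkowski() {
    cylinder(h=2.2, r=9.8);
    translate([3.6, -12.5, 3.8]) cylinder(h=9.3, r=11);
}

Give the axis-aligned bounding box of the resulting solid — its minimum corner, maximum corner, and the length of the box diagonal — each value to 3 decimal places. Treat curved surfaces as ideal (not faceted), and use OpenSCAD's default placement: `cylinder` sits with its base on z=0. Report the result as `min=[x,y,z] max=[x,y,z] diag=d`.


min=[-17.200,-33.300,3.800] max=[24.400,8.300,15.300] diag=59.945

A = translate([3.6, -12.5, 3.8]) cylinder(h=9.3, r=11) → bbox [-7.4,-23.5,3.8] .. [14.6,-1.5,13.1]
B = cylinder(h=2.2, r=9.8) → bbox [-9.8,-9.8,0] .. [9.8,9.8,2.2]
lo = A.lo+B.lo = [-7.4-9.8, -23.5-9.8, 3.8+0] = [-17.200,-33.300,3.800]
hi = A.hi+B.hi = [14.6+9.8, -1.5+9.8, 13.1+2.2] = [24.400,8.300,15.300]
diag = √(41.6²+41.6²+11.5²) = √3593.37 = 59.945


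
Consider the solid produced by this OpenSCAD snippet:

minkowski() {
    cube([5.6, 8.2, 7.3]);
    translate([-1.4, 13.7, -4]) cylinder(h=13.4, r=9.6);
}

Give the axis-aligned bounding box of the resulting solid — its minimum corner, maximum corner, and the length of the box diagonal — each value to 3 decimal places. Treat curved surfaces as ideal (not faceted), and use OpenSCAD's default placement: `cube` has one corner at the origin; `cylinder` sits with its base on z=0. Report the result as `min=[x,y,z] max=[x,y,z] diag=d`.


A = translate([-1.4, 13.7, -4]) cylinder(h=13.4, r=9.6) → bbox [-11,4.1,-4] .. [8.2,23.3,9.4]
B = cube([5.6, 8.2, 7.3]) → bbox [0,0,0] .. [5.6,8.2,7.3]
lo = A.lo+B.lo = [-11+0, 4.1+0, -4+0] = [-11.000,4.100,-4.000]
hi = A.hi+B.hi = [8.2+5.6, 23.3+8.2, 9.4+7.3] = [13.800,31.500,16.700]
diag = √(24.8²+27.4²+20.7²) = √1794.29 = 42.359

min=[-11.000,4.100,-4.000] max=[13.800,31.500,16.700] diag=42.359


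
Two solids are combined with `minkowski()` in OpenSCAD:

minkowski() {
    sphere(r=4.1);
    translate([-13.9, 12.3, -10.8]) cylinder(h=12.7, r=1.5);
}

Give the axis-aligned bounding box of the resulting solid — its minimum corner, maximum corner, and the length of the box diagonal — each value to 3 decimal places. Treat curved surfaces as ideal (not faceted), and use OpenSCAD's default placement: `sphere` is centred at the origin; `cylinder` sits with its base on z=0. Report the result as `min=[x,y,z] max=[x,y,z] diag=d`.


A = translate([-13.9, 12.3, -10.8]) cylinder(h=12.7, r=1.5) → bbox [-15.4,10.8,-10.8] .. [-12.4,13.8,1.9]
B = sphere(r=4.1) → bbox [-4.1,-4.1,-4.1] .. [4.1,4.1,4.1]
lo = A.lo+B.lo = [-15.4-4.1, 10.8-4.1, -10.8-4.1] = [-19.500,6.700,-14.900]
hi = A.hi+B.hi = [-12.4+4.1, 13.8+4.1, 1.9+4.1] = [-8.300,17.900,6.000]
diag = √(11.2²+11.2²+20.9²) = √687.69 = 26.224

min=[-19.500,6.700,-14.900] max=[-8.300,17.900,6.000] diag=26.224


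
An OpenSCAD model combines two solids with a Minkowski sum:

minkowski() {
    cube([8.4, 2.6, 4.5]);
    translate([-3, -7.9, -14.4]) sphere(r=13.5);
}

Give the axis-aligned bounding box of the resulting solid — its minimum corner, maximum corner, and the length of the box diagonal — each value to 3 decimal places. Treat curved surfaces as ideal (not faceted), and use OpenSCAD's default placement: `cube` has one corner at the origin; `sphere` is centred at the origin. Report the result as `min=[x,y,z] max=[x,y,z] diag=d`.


min=[-16.500,-21.400,-27.900] max=[18.900,8.200,3.600] diag=55.871

A = translate([-3, -7.9, -14.4]) sphere(r=13.5) → bbox [-16.5,-21.4,-27.9] .. [10.5,5.6,-0.9]
B = cube([8.4, 2.6, 4.5]) → bbox [0,0,0] .. [8.4,2.6,4.5]
lo = A.lo+B.lo = [-16.5+0, -21.4+0, -27.9+0] = [-16.500,-21.400,-27.900]
hi = A.hi+B.hi = [10.5+8.4, 5.6+2.6, -0.9+4.5] = [18.900,8.200,3.600]
diag = √(35.4²+29.6²+31.5²) = √3121.57 = 55.871
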